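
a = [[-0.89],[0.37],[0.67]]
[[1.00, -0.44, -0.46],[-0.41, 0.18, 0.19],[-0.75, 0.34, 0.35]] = a @[[-1.12, 0.50, 0.52]]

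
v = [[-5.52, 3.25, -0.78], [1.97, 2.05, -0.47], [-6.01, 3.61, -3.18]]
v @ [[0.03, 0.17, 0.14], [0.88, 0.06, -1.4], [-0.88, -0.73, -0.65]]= [[3.38,-0.17,-4.82], [2.28,0.80,-2.29], [5.79,1.52,-3.83]]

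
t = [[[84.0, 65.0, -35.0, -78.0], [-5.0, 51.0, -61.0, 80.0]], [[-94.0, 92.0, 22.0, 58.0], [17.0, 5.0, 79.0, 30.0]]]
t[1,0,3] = 58.0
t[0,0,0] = 84.0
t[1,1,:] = [17.0, 5.0, 79.0, 30.0]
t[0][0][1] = 65.0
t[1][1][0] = 17.0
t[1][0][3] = 58.0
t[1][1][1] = 5.0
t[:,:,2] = [[-35.0, -61.0], [22.0, 79.0]]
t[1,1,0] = 17.0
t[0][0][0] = 84.0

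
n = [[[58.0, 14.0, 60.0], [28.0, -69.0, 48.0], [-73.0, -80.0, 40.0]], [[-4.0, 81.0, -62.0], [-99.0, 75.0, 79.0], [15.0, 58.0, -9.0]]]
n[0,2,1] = -80.0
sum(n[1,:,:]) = 134.0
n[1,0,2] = -62.0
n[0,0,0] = 58.0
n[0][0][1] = 14.0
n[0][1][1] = -69.0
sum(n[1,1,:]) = 55.0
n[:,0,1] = [14.0, 81.0]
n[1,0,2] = -62.0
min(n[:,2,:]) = -80.0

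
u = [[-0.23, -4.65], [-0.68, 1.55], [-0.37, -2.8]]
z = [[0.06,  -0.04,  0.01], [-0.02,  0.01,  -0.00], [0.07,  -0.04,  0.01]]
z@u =[[0.01,-0.37],  [-0.0,0.11],  [0.01,-0.42]]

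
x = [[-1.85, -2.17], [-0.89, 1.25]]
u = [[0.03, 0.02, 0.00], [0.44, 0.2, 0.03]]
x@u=[[-1.01, -0.47, -0.07], [0.52, 0.23, 0.04]]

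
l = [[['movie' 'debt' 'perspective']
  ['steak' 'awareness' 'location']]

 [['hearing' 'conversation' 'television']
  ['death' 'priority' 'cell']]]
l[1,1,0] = 'death'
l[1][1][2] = 'cell'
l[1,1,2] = 'cell'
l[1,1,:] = ['death', 'priority', 'cell']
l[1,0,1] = 'conversation'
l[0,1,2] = 'location'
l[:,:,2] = [['perspective', 'location'], ['television', 'cell']]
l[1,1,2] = 'cell'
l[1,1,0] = 'death'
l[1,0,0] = 'hearing'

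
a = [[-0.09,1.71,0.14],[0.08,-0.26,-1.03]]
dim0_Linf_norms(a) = [0.09, 1.71, 1.03]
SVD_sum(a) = [[-0.1, 1.64, 0.41],[0.03, -0.49, -0.12]] + [[0.01, 0.07, -0.27], [0.05, 0.23, -0.91]]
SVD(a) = [[-0.96, 0.29], [0.29, 0.96]] @ diag([1.7691401790294392, 0.9781835343858958]) @ [[0.06, -0.97, -0.24], [0.05, 0.25, -0.97]]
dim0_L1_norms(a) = [0.17, 1.97, 1.17]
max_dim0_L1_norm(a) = 1.97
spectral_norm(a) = 1.77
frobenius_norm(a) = 2.02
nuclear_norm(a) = 2.75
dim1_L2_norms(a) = [1.72, 1.07]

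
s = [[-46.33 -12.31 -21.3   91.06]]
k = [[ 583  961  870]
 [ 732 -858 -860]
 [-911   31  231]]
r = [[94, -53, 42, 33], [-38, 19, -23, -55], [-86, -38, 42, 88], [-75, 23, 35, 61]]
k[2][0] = -911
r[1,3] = -55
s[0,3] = 91.06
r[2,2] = 42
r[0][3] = 33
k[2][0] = -911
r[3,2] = 35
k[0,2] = 870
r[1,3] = -55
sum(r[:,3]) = 127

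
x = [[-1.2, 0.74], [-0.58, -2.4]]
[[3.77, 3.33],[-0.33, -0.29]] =x@[[-2.66, -2.35], [0.78, 0.69]]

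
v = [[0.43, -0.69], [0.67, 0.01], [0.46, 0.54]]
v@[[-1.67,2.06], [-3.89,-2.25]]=[[1.97, 2.44],[-1.16, 1.36],[-2.87, -0.27]]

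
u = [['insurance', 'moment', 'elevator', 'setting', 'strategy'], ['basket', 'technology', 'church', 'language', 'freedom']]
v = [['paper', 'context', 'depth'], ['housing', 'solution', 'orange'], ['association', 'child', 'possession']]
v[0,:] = ['paper', 'context', 'depth']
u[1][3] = 'language'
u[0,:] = ['insurance', 'moment', 'elevator', 'setting', 'strategy']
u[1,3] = 'language'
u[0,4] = 'strategy'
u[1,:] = ['basket', 'technology', 'church', 'language', 'freedom']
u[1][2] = 'church'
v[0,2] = 'depth'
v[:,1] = ['context', 'solution', 'child']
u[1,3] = 'language'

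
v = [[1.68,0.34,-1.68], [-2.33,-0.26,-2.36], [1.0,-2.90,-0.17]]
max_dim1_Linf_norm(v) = 2.9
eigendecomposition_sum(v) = [[(0.9+1.04j), (0.37-0.71j), -0.65+0.48j], [(-0.95+0.8j), 0.63+0.34j, (-0.42-0.59j)], [0.70-1.10j, (-0.75-0.14j), (0.61+0.46j)]] + [[(0.9-1.04j),  (0.37+0.71j),  (-0.65-0.48j)],[-0.95-0.80j,  (0.63-0.34j),  (-0.42+0.59j)],[(0.7+1.1j),  (-0.75+0.14j),  0.61-0.46j]] + [[(-0.11+0j), (-0.39+0j), -0.39-0.00j], [(-0.43+0j), -1.53+0.00j, (-1.51-0j)], [(-0.4+0j), (-1.41+0j), -1.40-0.00j]]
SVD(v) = [[-0.09,-0.24,-0.97], [0.87,-0.49,0.05], [-0.48,-0.84,0.25]] @ diag([3.42392175193684, 3.006337523023259, 2.346080675142295]) @ [[-0.78, 0.34, -0.53], [-0.04, 0.82, 0.57], [-0.63, -0.46, 0.63]]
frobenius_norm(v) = 5.12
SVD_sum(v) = [[0.23,  -0.1,  0.16], [-2.31,  1.00,  -1.59], [1.29,  -0.56,  0.89]] + [[0.03,-0.6,-0.42], [0.05,-1.21,-0.84], [0.09,-2.07,-1.43]] + [[1.43,1.04,-1.42], [-0.07,-0.05,0.07], [-0.38,-0.27,0.37]]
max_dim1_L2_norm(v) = 3.33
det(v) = -24.15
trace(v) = 1.25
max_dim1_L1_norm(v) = 4.95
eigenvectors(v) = [[0.61+0.00j, (0.61-0j), (0.19+0j)], [(-0.01+0.55j), -0.01-0.55j, (0.72+0j)], [-0.17-0.55j, (-0.17+0.55j), (0.67+0j)]]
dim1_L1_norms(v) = [3.7, 4.95, 4.07]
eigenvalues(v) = [(2.14+1.83j), (2.14-1.83j), (-3.04+0j)]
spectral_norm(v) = 3.42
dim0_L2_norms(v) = [3.04, 2.93, 2.9]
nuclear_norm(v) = 8.78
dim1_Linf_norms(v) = [1.68, 2.36, 2.9]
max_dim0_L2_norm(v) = 3.04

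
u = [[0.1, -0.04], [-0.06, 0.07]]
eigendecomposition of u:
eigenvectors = [[0.74, 0.52],[-0.67, 0.86]]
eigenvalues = [0.14, 0.03]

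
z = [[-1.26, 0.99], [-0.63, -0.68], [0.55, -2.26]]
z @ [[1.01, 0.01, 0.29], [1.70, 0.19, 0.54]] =[[0.41, 0.18, 0.17], [-1.79, -0.14, -0.55], [-3.29, -0.42, -1.06]]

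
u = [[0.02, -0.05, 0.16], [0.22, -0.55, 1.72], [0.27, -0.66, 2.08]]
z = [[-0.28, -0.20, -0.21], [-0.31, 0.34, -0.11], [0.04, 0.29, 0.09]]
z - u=[[-0.30, -0.15, -0.37], [-0.53, 0.89, -1.83], [-0.23, 0.95, -1.99]]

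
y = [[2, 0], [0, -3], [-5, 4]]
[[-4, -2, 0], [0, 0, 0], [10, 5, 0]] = y@[[-2, -1, 0], [0, 0, 0]]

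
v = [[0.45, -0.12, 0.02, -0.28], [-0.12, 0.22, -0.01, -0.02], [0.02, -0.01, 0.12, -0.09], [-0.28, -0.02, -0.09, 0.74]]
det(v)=0.005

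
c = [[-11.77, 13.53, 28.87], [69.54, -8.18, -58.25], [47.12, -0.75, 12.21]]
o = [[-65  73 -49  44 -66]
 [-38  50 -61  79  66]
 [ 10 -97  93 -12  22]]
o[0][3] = 44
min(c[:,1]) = -8.18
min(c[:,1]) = -8.18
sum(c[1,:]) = 3.1100000000000065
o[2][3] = -12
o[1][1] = 50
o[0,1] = 73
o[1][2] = -61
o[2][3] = -12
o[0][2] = -49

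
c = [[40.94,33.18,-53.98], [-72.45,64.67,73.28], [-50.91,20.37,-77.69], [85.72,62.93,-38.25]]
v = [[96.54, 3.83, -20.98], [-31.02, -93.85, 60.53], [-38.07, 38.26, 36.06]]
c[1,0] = -72.45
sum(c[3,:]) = 110.4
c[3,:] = [85.72, 62.93, -38.25]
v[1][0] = -31.02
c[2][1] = 20.37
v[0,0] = 96.54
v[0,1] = 3.83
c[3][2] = -38.25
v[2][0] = -38.07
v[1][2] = 60.53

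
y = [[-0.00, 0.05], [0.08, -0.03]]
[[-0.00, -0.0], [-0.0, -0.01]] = y@ [[-0.06, -0.12], [-0.01, -0.02]]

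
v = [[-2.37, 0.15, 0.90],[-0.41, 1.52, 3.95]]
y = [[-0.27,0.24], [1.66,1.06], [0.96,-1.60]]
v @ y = [[1.75, -1.85],  [6.43, -4.81]]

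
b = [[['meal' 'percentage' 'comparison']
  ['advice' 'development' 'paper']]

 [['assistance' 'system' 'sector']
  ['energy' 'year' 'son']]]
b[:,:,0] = [['meal', 'advice'], ['assistance', 'energy']]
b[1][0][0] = 'assistance'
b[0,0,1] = 'percentage'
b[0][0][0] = 'meal'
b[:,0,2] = ['comparison', 'sector']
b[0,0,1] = 'percentage'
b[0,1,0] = 'advice'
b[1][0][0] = 'assistance'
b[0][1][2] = 'paper'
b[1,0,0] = 'assistance'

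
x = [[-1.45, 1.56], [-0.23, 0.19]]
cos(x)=[[0.23,0.87], [-0.13,1.14]]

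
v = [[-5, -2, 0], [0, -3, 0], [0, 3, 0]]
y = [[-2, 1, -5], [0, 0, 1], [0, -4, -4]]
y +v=[[-7, -1, -5], [0, -3, 1], [0, -1, -4]]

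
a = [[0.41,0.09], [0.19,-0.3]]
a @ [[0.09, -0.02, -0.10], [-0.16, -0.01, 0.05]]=[[0.02, -0.01, -0.04], [0.07, -0.00, -0.03]]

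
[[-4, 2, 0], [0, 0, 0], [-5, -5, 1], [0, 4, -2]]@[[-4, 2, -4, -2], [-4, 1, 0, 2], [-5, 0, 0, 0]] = [[8, -6, 16, 12], [0, 0, 0, 0], [35, -15, 20, 0], [-6, 4, 0, 8]]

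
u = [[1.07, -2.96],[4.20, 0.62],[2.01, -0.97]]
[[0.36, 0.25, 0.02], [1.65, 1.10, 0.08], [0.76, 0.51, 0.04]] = u @ [[0.39, 0.26, 0.02], [0.02, 0.01, 0.00]]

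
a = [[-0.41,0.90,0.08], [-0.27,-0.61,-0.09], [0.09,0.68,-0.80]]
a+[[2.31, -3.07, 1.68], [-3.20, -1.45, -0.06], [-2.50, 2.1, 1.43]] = [[1.90, -2.17, 1.76],[-3.47, -2.06, -0.15],[-2.41, 2.78, 0.63]]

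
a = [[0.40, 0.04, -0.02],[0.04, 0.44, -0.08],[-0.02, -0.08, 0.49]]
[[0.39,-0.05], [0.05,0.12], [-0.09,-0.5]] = a @ [[0.98,  -0.19],[-0.01,  0.11],[-0.15,  -1.0]]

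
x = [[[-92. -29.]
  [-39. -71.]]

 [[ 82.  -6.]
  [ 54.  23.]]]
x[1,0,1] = -6.0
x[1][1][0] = 54.0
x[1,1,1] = 23.0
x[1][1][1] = 23.0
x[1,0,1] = -6.0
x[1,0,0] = 82.0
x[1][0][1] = -6.0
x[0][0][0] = -92.0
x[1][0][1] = -6.0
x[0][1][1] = -71.0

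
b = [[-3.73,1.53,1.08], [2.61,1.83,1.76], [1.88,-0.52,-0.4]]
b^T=[[-3.73, 2.61, 1.88], [1.53, 1.83, -0.52], [1.08, 1.76, -0.4]]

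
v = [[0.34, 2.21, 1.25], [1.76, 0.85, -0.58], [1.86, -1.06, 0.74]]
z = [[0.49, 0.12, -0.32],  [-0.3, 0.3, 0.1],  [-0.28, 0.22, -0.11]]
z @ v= [[-0.22, 1.52, 0.31], [0.61, -0.51, -0.47], [0.09, -0.32, -0.56]]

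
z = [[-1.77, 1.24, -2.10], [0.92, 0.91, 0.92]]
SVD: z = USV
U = [[-0.95,0.31],  [0.31,0.95]]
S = [3.14, 1.31]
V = [[0.63, -0.28, 0.73], [0.24, 0.96, 0.16]]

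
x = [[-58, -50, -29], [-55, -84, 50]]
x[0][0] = -58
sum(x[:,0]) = -113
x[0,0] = -58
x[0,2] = -29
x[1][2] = 50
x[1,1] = -84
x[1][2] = 50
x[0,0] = -58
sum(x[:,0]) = -113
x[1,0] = -55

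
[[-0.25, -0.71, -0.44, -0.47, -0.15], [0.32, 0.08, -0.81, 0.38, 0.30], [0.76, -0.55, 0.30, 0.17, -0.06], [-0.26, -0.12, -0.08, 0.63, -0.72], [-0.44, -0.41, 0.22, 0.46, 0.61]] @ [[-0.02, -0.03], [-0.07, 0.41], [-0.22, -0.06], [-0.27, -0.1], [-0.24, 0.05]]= [[0.31, -0.22], [-0.01, 0.05], [-0.07, -0.29], [0.03, -0.14], [-0.28, -0.18]]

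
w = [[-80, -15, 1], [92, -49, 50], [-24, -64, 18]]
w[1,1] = -49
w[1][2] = 50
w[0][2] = 1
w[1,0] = 92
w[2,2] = 18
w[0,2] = 1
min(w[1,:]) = -49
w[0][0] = -80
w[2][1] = -64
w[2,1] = -64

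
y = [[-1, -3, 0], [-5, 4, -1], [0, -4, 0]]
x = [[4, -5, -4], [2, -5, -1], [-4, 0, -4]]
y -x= [[-5, 2, 4], [-7, 9, 0], [4, -4, 4]]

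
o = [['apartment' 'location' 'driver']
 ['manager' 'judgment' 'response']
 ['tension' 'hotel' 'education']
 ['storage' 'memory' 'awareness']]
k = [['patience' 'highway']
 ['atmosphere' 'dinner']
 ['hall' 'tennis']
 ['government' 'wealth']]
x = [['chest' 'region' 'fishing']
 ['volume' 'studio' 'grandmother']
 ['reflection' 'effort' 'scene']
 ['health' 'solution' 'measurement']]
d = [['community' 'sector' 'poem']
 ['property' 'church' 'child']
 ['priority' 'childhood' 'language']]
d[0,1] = 'sector'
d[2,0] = 'priority'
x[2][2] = 'scene'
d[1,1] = 'church'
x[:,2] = ['fishing', 'grandmother', 'scene', 'measurement']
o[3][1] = 'memory'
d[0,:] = ['community', 'sector', 'poem']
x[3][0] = 'health'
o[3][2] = 'awareness'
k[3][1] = 'wealth'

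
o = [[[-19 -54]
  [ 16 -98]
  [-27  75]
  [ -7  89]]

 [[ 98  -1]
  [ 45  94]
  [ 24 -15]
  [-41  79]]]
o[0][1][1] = -98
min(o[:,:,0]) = -41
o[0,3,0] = -7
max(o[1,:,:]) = 98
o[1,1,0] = 45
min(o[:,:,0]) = -41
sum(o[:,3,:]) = 120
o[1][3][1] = 79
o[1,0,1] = -1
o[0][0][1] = -54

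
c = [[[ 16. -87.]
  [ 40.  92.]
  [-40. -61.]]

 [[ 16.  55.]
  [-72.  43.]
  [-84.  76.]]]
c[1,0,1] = 55.0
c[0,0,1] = -87.0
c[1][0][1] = 55.0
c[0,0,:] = [16.0, -87.0]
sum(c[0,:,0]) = 16.0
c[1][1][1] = 43.0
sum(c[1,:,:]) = 34.0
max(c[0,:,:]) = 92.0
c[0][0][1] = -87.0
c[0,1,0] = 40.0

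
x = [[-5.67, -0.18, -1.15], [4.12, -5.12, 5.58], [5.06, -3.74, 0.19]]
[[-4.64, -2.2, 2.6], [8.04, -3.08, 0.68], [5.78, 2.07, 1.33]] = x@[[0.75, 0.55, -0.35], [-0.51, 0.15, -0.85], [0.42, -0.82, -0.40]]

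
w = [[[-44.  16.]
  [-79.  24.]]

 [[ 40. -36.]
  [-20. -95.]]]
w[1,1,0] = -20.0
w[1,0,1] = -36.0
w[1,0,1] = -36.0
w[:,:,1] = [[16.0, 24.0], [-36.0, -95.0]]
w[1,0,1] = -36.0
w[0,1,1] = 24.0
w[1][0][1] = -36.0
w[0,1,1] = 24.0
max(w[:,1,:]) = 24.0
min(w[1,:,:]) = -95.0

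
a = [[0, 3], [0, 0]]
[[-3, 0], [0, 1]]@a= [[0, -9], [0, 0]]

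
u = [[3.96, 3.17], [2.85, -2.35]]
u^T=[[3.96,2.85],[3.17,-2.35]]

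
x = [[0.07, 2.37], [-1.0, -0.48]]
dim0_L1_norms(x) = [1.07, 2.85]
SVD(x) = [[0.97,-0.25], [-0.25,-0.97]] @ diag([2.43556407287795, 0.959284966475641]) @ [[0.13, 0.99], [0.99, -0.13]]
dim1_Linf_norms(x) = [2.37, 1.0]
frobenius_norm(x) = 2.62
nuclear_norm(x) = 3.39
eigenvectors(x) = [[(0.84+0j),  0.84-0.00j], [(-0.1+0.54j),  -0.10-0.54j]]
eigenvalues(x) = [(-0.2+1.51j), (-0.2-1.51j)]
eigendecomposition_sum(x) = [[0.04+0.78j, 1.19+0.16j], [(-0.5-0.07j), -0.24+0.74j]] + [[(0.04-0.78j), 1.19-0.16j], [-0.50+0.07j, -0.24-0.74j]]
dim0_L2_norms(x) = [1.0, 2.42]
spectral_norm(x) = 2.44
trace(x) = -0.41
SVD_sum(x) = [[0.31, 2.34], [-0.08, -0.6]] + [[-0.24,  0.03], [-0.92,  0.12]]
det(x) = 2.34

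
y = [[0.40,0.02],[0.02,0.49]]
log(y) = [[-0.92, 0.05], [0.05, -0.71]]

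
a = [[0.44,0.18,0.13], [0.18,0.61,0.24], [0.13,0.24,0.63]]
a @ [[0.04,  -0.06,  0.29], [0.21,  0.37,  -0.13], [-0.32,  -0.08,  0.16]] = [[0.01, 0.03, 0.12],[0.06, 0.20, 0.01],[-0.15, 0.03, 0.11]]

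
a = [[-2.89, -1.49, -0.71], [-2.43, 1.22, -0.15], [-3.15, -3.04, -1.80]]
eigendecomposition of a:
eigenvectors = [[0.52, 0.19, 0.18],[0.24, 0.17, -0.83],[0.82, -0.97, 0.53]]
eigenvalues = [-4.68, -0.64, 1.85]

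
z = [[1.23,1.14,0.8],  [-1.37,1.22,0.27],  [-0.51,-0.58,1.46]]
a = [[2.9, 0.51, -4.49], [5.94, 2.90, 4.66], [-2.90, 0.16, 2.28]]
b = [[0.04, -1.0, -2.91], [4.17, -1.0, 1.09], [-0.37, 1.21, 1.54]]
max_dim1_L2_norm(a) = 8.09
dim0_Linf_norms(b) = [4.17, 1.21, 2.91]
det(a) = -38.81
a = b @ z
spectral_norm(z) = 1.92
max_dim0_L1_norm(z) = 3.11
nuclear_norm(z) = 5.36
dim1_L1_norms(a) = [7.9, 13.5, 5.34]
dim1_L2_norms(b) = [3.08, 4.42, 1.99]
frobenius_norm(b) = 5.75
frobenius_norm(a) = 10.39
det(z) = 5.64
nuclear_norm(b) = 8.49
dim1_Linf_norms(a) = [4.49, 5.94, 2.9]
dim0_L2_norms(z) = [1.91, 1.77, 1.69]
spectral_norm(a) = 8.13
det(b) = -6.90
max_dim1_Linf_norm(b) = 4.17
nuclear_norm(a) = 15.29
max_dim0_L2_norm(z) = 1.91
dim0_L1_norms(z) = [3.11, 2.94, 2.53]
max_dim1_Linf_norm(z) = 1.46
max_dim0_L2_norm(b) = 4.19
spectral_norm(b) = 4.47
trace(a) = 8.08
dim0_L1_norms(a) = [11.74, 3.57, 11.43]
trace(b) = 0.58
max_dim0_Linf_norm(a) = 5.94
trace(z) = 3.91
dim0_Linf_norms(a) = [5.94, 2.9, 4.66]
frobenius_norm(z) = 3.10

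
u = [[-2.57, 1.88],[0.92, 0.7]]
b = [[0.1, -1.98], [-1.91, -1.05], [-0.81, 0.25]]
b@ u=[[-2.08,-1.2], [3.94,-4.33], [2.31,-1.35]]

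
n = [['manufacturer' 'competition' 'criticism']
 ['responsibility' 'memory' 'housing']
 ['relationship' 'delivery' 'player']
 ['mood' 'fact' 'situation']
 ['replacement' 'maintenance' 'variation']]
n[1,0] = 'responsibility'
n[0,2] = 'criticism'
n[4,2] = 'variation'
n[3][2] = 'situation'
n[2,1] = 'delivery'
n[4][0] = 'replacement'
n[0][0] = 'manufacturer'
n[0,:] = ['manufacturer', 'competition', 'criticism']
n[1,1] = 'memory'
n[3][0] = 'mood'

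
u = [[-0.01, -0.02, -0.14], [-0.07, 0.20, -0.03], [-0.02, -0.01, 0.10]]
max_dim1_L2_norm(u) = 0.21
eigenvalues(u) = [-0.04, 0.21, 0.12]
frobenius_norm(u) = 0.28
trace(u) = 0.29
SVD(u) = [[-0.11, -0.81, -0.57],  [-0.98, 0.17, -0.05],  [0.14, 0.56, -0.82]] @ diag([0.21541408969303924, 0.17102529199703004, 0.027333486039103405]) @ [[0.31,  -0.91,  0.27], [-0.09,  0.26,  0.96], [0.95,  0.32,  -0.00]]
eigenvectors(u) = [[0.94, 0.04, -0.65], [0.3, -1.00, -0.34], [0.16, 0.09, 0.68]]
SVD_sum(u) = [[-0.01, 0.02, -0.01], [-0.07, 0.19, -0.06], [0.01, -0.03, 0.01]] + [[0.01, -0.04, -0.13], [-0.00, 0.01, 0.03], [-0.01, 0.02, 0.09]] + [[-0.01, -0.01, 0.0], [-0.0, -0.0, 0.00], [-0.02, -0.01, 0.0]]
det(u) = -0.00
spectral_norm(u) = 0.22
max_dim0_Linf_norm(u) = 0.2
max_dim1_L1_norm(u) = 0.3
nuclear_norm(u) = 0.41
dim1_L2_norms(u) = [0.14, 0.21, 0.1]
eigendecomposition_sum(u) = [[-0.03,-0.0,-0.03], [-0.01,-0.0,-0.01], [-0.01,-0.00,-0.01]] + [[0.0, -0.01, -0.00], [-0.07, 0.21, 0.03], [0.01, -0.02, -0.0]] + [[0.02, -0.01, -0.11],[0.01, -0.00, -0.05],[-0.02, 0.01, 0.11]]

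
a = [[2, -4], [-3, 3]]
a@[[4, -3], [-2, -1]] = [[16, -2], [-18, 6]]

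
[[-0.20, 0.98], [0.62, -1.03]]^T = [[-0.2,0.62], [0.98,-1.03]]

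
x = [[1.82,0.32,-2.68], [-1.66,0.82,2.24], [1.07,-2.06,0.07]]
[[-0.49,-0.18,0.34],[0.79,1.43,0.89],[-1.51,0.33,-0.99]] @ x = [[-0.23,-1.00,0.93],[0.02,-0.41,1.15],[-4.36,1.83,4.72]]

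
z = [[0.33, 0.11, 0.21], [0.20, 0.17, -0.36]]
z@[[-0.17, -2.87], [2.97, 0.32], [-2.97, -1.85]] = [[-0.35,-1.3], [1.54,0.15]]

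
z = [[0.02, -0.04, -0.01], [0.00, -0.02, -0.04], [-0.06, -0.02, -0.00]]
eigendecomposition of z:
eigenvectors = [[(-0.21-0.43j), (-0.21+0.43j), (0.41+0j)],[-0.44+0.25j, (-0.44-0.25j), (0.65+0j)],[(0.72+0j), 0.72-0.00j, 0.64+0.00j]]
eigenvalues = [(0.03+0.03j), (0.03-0.03j), (-0.06+0j)]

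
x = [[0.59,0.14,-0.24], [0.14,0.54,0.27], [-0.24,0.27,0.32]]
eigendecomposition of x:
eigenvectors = [[0.43, -0.64, 0.63], [-0.5, 0.42, 0.76], [0.76, 0.64, 0.14]]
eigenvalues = [0.01, 0.74, 0.71]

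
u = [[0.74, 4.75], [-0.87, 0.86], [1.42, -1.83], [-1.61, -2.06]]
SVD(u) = [[-0.86, 0.04], [-0.13, -0.42], [0.29, 0.71], [0.40, -0.56]] @ diag([5.601035889890082, 2.331522455427616]) @ [[-0.14, -0.99],  [0.99, -0.14]]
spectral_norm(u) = 5.60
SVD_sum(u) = [[0.65, 4.76], [0.10, 0.73], [-0.22, -1.61], [-0.31, -2.24]] + [[0.09, -0.01], [-0.97, 0.13], [1.64, -0.22], [-1.30, 0.18]]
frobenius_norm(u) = 6.07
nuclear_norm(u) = 7.93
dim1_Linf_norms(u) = [4.75, 0.87, 1.83, 2.06]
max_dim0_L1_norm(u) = 9.5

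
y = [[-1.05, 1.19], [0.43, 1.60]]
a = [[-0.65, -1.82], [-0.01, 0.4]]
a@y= [[-0.1, -3.69], [0.18, 0.63]]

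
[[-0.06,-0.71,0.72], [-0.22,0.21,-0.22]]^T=[[-0.06, -0.22], [-0.71, 0.21], [0.72, -0.22]]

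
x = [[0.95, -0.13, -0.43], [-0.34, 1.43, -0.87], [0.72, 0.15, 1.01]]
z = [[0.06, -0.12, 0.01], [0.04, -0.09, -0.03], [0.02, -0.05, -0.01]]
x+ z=[[1.01, -0.25, -0.42], [-0.30, 1.34, -0.9], [0.74, 0.10, 1.00]]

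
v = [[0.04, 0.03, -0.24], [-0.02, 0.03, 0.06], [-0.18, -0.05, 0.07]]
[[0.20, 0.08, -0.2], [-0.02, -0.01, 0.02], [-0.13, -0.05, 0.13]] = v @[[0.22, 0.09, -0.23], [0.80, 0.32, -0.82], [-0.69, -0.28, 0.70]]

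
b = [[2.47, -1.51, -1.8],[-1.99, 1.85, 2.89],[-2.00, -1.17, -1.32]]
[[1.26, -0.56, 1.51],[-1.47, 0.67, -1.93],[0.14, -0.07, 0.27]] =b @ [[0.21, -0.09, 0.22], [-0.24, 0.08, -0.09], [-0.21, 0.12, -0.46]]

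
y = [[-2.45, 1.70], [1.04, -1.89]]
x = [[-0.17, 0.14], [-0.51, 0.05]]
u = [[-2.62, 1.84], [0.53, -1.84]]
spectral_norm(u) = 3.57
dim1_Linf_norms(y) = [2.45, 1.89]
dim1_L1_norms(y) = [4.15, 2.93]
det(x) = 0.06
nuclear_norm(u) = 4.65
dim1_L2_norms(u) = [3.2, 1.91]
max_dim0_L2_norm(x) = 0.54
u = y + x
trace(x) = -0.12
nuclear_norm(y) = 4.39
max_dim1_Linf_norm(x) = 0.51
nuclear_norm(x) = 0.66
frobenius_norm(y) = 3.68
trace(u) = -4.46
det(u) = 3.85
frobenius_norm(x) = 0.56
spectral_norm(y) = 3.59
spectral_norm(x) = 0.55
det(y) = 2.86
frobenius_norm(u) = 3.73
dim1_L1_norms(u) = [4.46, 2.37]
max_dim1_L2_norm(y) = 2.98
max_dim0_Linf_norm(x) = 0.51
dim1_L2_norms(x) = [0.22, 0.51]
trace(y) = -4.34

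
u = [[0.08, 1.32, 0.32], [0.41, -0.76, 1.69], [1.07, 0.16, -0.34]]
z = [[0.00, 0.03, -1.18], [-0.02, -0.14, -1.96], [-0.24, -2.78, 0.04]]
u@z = [[-0.10, -1.07, -2.67], [-0.39, -4.58, 1.07], [0.08, 0.95, -1.59]]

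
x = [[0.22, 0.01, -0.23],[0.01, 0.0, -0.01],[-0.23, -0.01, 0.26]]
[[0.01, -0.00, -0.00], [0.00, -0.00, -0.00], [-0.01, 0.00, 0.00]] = x @ [[-0.04, 0.01, -0.01], [0.03, 0.01, -0.04], [-0.06, 0.02, -0.01]]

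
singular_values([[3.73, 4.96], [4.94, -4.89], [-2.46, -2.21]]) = [7.31, 6.66]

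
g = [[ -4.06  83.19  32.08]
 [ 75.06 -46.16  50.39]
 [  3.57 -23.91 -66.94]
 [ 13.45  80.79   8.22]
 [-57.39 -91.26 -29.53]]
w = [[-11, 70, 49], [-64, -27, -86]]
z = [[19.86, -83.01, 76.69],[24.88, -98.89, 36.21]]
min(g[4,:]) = -91.26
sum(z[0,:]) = 13.539999999999992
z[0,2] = 76.69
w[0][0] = -11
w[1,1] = -27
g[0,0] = -4.06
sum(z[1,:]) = -37.800000000000004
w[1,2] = -86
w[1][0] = -64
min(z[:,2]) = 36.21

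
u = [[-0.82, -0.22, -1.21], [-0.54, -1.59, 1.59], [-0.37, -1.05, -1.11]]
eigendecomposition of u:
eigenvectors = [[0.92+0.00j, 0.47-0.32j, 0.47+0.32j],[(-0.35+0j), (-0.64+0j), -0.64-0.00j],[(0.18+0j), (0.03-0.51j), (0.03+0.51j)]]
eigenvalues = [(-0.97+0j), (-1.28+0.99j), (-1.28-0.99j)]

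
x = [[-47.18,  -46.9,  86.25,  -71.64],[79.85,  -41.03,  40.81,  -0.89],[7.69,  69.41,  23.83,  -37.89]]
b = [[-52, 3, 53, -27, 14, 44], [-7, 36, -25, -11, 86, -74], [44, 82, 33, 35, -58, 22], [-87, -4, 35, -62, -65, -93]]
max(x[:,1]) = 69.41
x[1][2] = 40.81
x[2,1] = 69.41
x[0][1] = -46.9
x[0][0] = -47.18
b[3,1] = -4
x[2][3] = -37.89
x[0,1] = -46.9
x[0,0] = -47.18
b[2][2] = 33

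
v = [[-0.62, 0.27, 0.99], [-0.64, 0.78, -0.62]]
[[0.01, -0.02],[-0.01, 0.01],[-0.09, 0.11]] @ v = [[0.01,-0.01,0.02],[-0.00,0.01,-0.02],[-0.01,0.06,-0.16]]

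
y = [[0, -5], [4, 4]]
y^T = [[0, 4], [-5, 4]]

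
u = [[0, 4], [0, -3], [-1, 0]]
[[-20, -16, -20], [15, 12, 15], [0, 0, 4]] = u@[[0, 0, -4], [-5, -4, -5]]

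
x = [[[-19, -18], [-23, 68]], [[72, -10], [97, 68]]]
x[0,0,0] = -19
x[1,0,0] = 72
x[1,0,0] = 72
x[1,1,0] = 97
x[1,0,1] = -10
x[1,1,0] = 97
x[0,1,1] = 68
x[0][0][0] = -19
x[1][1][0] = 97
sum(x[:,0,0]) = 53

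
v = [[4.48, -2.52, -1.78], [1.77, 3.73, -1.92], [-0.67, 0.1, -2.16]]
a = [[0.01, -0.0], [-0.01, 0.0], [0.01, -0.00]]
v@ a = [[0.05, 0.00],[-0.04, 0.0],[-0.03, 0.0]]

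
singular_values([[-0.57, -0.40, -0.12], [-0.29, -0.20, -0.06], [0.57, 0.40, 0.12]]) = [1.06, 0.0, 0.0]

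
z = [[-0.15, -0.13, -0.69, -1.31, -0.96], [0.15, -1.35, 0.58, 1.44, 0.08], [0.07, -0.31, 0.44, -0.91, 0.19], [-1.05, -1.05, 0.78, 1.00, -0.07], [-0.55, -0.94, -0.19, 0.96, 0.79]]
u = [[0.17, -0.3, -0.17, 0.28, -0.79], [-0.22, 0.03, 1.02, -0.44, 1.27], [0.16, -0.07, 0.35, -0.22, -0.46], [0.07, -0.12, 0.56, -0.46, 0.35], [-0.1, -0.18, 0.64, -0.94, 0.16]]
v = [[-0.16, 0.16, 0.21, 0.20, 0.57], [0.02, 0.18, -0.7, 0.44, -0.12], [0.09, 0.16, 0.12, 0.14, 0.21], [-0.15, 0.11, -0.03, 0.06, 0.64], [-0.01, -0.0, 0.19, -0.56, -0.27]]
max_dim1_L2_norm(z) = 2.06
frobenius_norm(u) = 2.49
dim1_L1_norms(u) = [1.71, 2.98, 1.26, 1.56, 2.02]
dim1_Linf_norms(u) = [0.79, 1.27, 0.46, 0.56, 0.94]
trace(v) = -0.07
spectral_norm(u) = 2.19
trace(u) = 0.25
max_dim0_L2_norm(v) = 0.93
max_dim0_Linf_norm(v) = 0.7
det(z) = 3.57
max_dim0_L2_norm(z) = 2.56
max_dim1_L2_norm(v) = 0.85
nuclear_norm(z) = 7.44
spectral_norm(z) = 3.24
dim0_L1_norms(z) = [1.97, 3.78, 2.68, 5.62, 2.09]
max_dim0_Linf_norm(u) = 1.27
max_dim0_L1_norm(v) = 1.81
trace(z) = 0.73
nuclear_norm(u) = 4.03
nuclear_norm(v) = 2.64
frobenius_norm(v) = 1.47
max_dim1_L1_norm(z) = 3.95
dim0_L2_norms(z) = [1.21, 1.98, 1.28, 2.56, 1.26]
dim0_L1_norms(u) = [0.72, 0.7, 2.74, 2.34, 3.03]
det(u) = -0.03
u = z @ v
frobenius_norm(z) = 3.89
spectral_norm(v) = 1.06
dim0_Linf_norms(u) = [0.22, 0.3, 1.02, 0.94, 1.27]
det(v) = -0.01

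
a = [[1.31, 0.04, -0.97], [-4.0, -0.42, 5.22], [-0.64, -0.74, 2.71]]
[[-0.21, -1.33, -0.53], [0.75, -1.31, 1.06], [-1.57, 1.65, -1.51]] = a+[[-1.52,-1.37,0.44], [4.75,-0.89,-4.16], [-0.93,2.39,-4.22]]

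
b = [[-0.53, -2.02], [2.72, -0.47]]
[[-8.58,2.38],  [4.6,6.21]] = b@ [[2.32, 1.99], [3.64, -1.70]]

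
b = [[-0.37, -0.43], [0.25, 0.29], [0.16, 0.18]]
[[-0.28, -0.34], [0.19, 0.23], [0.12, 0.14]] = b @ [[0.69,0.06],[0.06,0.73]]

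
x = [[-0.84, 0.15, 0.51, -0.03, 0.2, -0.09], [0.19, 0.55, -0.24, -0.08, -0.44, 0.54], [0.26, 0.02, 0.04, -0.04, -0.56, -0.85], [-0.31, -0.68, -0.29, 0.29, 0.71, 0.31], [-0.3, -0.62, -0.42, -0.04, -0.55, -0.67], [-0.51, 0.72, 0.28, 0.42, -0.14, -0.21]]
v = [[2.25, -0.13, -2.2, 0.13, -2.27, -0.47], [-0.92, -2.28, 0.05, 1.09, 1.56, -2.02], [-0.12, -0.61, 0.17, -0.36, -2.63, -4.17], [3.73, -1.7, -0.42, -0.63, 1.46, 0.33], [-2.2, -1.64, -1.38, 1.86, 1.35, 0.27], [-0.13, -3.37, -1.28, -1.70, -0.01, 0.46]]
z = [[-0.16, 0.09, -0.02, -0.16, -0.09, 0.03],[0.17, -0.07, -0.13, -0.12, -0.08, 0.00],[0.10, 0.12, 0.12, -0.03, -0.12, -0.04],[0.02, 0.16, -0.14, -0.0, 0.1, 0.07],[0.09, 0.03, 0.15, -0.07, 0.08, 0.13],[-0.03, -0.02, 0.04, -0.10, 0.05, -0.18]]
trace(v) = 1.32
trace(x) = -0.72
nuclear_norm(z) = 1.45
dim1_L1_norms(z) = [0.55, 0.57, 0.53, 0.49, 0.55, 0.42]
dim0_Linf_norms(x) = [0.84, 0.72, 0.51, 0.42, 0.71, 0.85]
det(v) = 3.60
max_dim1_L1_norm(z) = 0.57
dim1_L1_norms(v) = [7.45, 7.92, 8.06, 8.27, 8.7, 6.95]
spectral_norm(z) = 0.28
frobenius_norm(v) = 10.22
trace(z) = -0.21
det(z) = 0.00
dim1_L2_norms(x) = [1.02, 0.94, 1.05, 1.15, 1.18, 1.05]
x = z @ v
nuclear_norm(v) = 21.99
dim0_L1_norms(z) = [0.57, 0.49, 0.6, 0.48, 0.52, 0.45]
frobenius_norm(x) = 2.62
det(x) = 0.00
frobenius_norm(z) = 0.60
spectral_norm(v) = 5.60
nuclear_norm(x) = 5.45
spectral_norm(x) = 1.55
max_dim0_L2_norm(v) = 4.97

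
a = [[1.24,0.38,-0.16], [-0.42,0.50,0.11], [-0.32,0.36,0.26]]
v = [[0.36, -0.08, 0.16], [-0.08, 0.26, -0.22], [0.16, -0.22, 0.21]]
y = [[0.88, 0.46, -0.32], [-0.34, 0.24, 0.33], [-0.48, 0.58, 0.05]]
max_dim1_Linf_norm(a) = 1.24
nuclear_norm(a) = 2.25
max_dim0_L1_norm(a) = 1.98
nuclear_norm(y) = 2.13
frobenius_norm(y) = 1.39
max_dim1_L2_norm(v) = 0.4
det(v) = -0.00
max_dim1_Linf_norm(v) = 0.36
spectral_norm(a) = 1.37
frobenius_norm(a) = 1.56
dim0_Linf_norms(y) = [0.88, 0.58, 0.33]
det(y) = -0.20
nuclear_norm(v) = 0.83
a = v + y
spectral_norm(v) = 0.58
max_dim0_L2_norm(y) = 1.06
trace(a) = 2.00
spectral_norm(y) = 1.13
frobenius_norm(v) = 0.63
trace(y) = 1.17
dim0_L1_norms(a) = [1.98, 1.24, 0.53]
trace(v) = 0.83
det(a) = 0.14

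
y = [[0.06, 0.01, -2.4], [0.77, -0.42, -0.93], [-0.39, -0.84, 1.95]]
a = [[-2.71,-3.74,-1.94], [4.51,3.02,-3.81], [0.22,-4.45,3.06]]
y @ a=[[-0.65, 10.49, -7.50], [-4.19, -0.01, -2.74], [-2.3, -9.76, 9.92]]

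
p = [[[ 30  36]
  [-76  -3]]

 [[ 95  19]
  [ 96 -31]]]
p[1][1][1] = -31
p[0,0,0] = 30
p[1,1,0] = 96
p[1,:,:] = [[95, 19], [96, -31]]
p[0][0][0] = 30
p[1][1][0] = 96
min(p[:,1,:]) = -76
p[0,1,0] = -76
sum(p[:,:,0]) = 145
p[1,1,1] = -31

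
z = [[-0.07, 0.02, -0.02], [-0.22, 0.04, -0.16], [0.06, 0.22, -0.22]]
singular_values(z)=[0.35, 0.24, 0.02]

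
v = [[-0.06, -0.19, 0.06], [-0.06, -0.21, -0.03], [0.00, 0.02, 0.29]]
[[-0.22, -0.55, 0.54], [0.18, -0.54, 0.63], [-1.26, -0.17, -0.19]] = v @ [[0.29, -2.19, -2.74], [-0.3, 3.3, -2.13], [-4.32, -0.83, -0.51]]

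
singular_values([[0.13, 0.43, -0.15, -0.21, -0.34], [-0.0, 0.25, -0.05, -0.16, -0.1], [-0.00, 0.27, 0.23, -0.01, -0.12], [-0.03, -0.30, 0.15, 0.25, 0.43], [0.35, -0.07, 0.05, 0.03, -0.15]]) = [0.93, 0.39, 0.32, 0.14, 0.05]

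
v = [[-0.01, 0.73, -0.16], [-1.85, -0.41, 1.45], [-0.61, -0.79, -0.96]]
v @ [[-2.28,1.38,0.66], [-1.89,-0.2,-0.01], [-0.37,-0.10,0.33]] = [[-1.3, -0.14, -0.07],  [4.46, -2.62, -0.74],  [3.24, -0.59, -0.71]]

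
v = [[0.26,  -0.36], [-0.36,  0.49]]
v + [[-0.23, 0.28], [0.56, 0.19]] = [[0.03,-0.08], [0.20,0.68]]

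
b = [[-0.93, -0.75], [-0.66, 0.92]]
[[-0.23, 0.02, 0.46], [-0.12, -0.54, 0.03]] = b @ [[0.22, 0.29, -0.33], [0.03, -0.38, -0.2]]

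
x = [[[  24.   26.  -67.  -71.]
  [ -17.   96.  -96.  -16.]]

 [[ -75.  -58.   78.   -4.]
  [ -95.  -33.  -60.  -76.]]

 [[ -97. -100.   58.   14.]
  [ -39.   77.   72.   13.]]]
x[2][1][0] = -39.0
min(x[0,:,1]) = 26.0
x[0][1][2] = -96.0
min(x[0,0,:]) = -71.0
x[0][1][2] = -96.0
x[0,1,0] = -17.0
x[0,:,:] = [[24.0, 26.0, -67.0, -71.0], [-17.0, 96.0, -96.0, -16.0]]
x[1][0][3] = -4.0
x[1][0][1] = -58.0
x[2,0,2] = 58.0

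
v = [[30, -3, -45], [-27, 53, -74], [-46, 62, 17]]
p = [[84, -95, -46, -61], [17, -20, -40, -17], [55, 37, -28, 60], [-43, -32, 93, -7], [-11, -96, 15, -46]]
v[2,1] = 62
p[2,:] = [55, 37, -28, 60]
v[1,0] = -27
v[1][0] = -27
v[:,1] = [-3, 53, 62]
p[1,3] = -17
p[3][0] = -43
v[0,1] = -3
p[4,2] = 15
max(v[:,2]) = 17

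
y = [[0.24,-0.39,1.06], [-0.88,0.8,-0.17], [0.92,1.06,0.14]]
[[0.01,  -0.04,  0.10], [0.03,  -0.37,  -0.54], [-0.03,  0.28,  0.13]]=y @[[-0.04, 0.40, 0.42],[-0.00, -0.06, -0.23],[0.02, -0.15, -0.09]]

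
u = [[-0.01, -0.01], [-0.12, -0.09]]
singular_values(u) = [0.15, 0.0]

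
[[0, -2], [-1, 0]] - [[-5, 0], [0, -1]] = [[5, -2], [-1, 1]]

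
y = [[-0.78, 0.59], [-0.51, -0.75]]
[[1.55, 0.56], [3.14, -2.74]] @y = [[-1.49,0.49],[-1.05,3.91]]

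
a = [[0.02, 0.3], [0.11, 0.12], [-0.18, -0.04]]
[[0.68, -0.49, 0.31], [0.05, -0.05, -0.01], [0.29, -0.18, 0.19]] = a @ [[-2.17, 1.38, -1.28], [2.42, -1.71, 1.11]]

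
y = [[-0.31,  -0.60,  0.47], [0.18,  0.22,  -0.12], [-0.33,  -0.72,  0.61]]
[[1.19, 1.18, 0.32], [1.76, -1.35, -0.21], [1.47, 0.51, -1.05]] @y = [[-0.26,-0.68,0.61], [-0.72,-1.20,0.86], [-0.02,-0.01,-0.01]]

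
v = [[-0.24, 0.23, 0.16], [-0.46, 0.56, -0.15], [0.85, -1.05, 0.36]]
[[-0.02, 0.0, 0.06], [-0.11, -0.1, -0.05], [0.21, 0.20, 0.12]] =v @[[0.08, 0.15, 0.26], [-0.09, 0.01, 0.24], [0.12, 0.23, 0.43]]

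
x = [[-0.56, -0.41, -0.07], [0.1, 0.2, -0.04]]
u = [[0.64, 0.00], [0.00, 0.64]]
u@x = [[-0.36,  -0.26,  -0.04], [0.06,  0.13,  -0.03]]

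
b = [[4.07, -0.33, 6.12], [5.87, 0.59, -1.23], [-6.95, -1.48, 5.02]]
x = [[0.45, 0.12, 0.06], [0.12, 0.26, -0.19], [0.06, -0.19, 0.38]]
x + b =[[4.52, -0.21, 6.18], [5.99, 0.85, -1.42], [-6.89, -1.67, 5.4]]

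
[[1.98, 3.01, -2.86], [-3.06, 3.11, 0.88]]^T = [[1.98, -3.06], [3.01, 3.11], [-2.86, 0.88]]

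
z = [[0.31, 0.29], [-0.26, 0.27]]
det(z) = 0.16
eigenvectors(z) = [[0.73+0.00j,0.73-0.00j],[-0.05+0.69j,(-0.05-0.69j)]]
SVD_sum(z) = [[0.32, 0.27], [-0.02, -0.02]] + [[-0.01, 0.02], [-0.24, 0.29]]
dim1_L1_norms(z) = [0.6, 0.53]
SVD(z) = [[-1.0, 0.06],  [0.06, 1.00]] @ diag([0.4246561021678513, 0.37465610216785133]) @ [[-0.76,-0.65], [-0.65,0.76]]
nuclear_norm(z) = 0.80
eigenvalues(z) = [(0.29+0.27j), (0.29-0.27j)]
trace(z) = 0.58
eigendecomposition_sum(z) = [[(0.16+0.13j),(0.14-0.15j)], [-0.13+0.14j,0.13+0.15j]] + [[0.16-0.13j, (0.14+0.15j)], [(-0.13-0.14j), 0.13-0.15j]]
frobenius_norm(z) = 0.57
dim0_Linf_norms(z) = [0.31, 0.29]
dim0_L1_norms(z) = [0.57, 0.56]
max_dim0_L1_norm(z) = 0.57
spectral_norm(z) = 0.42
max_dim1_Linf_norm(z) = 0.31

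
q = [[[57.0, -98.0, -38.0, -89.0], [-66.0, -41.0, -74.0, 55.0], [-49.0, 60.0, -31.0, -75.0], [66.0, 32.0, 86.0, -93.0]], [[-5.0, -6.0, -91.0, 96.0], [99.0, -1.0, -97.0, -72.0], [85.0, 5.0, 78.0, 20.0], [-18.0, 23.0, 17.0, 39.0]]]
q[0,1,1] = -41.0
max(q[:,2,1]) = 60.0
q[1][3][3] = 39.0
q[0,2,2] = -31.0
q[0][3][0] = 66.0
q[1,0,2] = -91.0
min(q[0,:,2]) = -74.0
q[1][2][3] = 20.0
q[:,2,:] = [[-49.0, 60.0, -31.0, -75.0], [85.0, 5.0, 78.0, 20.0]]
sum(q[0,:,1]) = -47.0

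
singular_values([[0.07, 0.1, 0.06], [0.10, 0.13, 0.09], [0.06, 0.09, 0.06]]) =[0.26, 0.01, 0.0]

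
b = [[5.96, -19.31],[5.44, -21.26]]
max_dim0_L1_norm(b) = 40.57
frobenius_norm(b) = 29.83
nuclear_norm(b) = 30.55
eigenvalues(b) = [1.3, -16.6]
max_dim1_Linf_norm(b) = 21.26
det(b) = -21.66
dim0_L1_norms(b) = [11.4, 40.57]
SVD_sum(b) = [[5.45, -19.45], [5.91, -21.13]] + [[0.51, 0.14], [-0.47, -0.13]]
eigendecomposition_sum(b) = [[1.64, -1.41], [0.40, -0.34]] + [[4.32, -17.90],[5.04, -20.92]]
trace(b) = -15.30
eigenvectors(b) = [[0.97, 0.65], [0.23, 0.76]]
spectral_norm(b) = 29.82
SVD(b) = [[-0.68, -0.74], [-0.74, 0.68]] @ diag([29.823669757534258, 0.7263760689452823]) @ [[-0.27, 0.96], [-0.96, -0.27]]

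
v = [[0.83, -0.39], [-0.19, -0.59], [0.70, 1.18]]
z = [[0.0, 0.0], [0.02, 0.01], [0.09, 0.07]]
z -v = [[-0.83,0.39], [0.21,0.60], [-0.61,-1.11]]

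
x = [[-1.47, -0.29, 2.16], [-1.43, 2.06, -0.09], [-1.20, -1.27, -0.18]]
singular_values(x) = [2.85, 2.48, 1.42]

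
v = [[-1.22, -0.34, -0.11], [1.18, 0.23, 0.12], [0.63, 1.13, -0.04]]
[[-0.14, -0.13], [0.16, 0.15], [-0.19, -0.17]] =v @ [[0.3, 0.27], [-0.37, -0.33], [-0.87, -0.79]]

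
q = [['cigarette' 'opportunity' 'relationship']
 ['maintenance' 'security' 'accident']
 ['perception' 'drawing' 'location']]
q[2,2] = 'location'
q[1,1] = 'security'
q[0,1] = 'opportunity'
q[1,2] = 'accident'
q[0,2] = 'relationship'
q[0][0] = 'cigarette'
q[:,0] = ['cigarette', 'maintenance', 'perception']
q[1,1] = 'security'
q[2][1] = 'drawing'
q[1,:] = ['maintenance', 'security', 'accident']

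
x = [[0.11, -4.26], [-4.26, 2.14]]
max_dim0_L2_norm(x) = 4.77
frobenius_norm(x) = 6.39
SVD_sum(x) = [[2.11, -2.68], [-2.68, 3.39]] + [[-2.0, -1.58], [-1.58, -1.25]]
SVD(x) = [[-0.62,0.78], [0.78,0.62]] @ diag([5.50424936490262, 3.25424936490262]) @ [[-0.62,0.78],[-0.78,-0.62]]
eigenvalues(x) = [-3.25, 5.5]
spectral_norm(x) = 5.50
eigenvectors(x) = [[-0.78,0.62], [-0.62,-0.78]]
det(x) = -17.91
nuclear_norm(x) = 8.76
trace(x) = 2.25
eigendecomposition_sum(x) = [[-2.0, -1.58], [-1.58, -1.25]] + [[2.11, -2.68], [-2.68, 3.39]]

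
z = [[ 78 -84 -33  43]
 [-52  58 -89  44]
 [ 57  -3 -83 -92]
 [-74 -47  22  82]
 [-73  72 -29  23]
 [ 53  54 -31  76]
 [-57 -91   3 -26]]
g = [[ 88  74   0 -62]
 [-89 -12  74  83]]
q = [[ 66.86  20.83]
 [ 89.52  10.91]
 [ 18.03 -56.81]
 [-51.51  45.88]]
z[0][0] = 78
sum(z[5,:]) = 152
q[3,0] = -51.51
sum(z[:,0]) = -68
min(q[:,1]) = -56.81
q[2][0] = 18.03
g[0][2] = 0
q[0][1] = 20.83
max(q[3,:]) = 45.88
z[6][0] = -57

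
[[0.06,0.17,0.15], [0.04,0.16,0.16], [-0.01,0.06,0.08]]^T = [[0.06, 0.04, -0.01], [0.17, 0.16, 0.06], [0.15, 0.16, 0.08]]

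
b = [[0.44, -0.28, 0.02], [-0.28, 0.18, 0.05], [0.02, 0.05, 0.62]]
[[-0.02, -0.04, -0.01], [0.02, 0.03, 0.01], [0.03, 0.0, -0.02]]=b@[[-0.02, -0.09, -0.05], [0.05, 0.01, -0.03], [0.05, 0.01, -0.03]]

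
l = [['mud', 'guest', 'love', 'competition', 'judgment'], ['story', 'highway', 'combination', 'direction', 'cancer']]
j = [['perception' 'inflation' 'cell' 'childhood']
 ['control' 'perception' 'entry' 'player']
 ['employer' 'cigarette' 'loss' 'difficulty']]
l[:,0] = ['mud', 'story']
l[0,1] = 'guest'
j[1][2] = 'entry'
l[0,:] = ['mud', 'guest', 'love', 'competition', 'judgment']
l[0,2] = 'love'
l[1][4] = 'cancer'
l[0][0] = 'mud'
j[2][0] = 'employer'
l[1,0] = 'story'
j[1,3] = 'player'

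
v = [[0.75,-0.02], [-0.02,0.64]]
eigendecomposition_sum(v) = [[0.73, -0.13], [-0.13, 0.02]] + [[0.02, 0.11], [0.11, 0.62]]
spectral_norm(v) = 0.75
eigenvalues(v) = [0.75, 0.64]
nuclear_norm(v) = 1.39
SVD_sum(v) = [[0.73, -0.13], [-0.13, 0.02]] + [[0.02,  0.11], [0.11,  0.62]]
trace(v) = 1.39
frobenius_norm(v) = 0.99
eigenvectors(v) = [[0.98, 0.17], [-0.17, 0.98]]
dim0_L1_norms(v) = [0.77, 0.66]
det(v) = 0.48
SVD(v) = [[-0.98,0.17], [0.17,0.98]] @ diag([0.7535234995535983, 0.6364765004464019]) @ [[-0.98, 0.17], [0.17, 0.98]]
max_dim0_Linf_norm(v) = 0.75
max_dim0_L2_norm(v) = 0.75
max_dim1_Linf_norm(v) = 0.75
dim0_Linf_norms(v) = [0.75, 0.64]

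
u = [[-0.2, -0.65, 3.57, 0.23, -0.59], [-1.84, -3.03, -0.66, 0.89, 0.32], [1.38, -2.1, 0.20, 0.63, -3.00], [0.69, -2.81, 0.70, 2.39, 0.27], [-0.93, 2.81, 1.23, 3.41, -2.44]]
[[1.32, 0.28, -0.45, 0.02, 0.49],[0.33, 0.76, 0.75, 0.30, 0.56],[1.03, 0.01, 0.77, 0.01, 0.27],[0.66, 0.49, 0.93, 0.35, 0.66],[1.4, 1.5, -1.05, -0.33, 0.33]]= u @ [[-0.11,-0.30,0.16,0.01,-0.08], [-0.09,-0.0,-0.29,-0.09,-0.12], [0.29,0.03,-0.17,-0.0,0.1], [0.15,0.29,0.05,0.03,0.13], [-0.28,-0.08,0.02,0.07,-0.01]]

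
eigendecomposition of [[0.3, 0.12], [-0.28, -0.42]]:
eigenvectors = [[0.92, -0.18], [-0.39, 0.98]]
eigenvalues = [0.25, -0.37]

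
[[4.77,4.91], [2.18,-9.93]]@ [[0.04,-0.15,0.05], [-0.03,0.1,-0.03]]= [[0.04, -0.22, 0.09],[0.39, -1.32, 0.41]]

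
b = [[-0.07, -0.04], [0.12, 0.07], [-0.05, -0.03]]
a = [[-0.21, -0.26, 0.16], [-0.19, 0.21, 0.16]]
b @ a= [[0.02, 0.01, -0.02], [-0.04, -0.02, 0.03], [0.02, 0.01, -0.01]]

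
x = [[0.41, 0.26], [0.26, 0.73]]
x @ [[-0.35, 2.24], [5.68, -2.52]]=[[1.33, 0.26], [4.06, -1.26]]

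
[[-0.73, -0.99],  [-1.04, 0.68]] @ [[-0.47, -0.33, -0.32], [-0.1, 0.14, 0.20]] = [[0.44, 0.10, 0.04], [0.42, 0.44, 0.47]]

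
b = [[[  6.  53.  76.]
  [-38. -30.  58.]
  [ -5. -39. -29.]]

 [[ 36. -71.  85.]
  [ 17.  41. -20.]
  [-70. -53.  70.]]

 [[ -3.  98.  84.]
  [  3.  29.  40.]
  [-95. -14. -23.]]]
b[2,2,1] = -14.0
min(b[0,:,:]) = -39.0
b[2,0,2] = 84.0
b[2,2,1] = -14.0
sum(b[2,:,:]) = 119.0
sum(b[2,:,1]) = 113.0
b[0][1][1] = -30.0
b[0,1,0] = -38.0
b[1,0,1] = -71.0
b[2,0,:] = [-3.0, 98.0, 84.0]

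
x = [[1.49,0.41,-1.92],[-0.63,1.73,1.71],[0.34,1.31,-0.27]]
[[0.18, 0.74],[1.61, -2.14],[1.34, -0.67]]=x@[[-0.92, -0.39], [1.15, -0.58], [-0.56, -0.81]]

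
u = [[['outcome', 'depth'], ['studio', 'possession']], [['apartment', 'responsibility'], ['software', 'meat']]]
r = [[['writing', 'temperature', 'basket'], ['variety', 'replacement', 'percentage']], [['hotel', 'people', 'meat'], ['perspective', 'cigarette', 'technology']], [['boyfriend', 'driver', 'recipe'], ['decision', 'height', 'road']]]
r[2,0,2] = 'recipe'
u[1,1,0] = 'software'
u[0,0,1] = 'depth'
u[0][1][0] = 'studio'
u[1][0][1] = 'responsibility'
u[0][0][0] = 'outcome'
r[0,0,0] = 'writing'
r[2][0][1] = 'driver'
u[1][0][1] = 'responsibility'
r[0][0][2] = 'basket'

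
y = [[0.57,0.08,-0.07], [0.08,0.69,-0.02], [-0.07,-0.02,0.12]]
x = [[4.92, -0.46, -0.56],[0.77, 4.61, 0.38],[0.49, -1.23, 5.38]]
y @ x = [[2.83, 0.19, -0.67],[0.92, 3.17, 0.11],[-0.30, -0.21, 0.68]]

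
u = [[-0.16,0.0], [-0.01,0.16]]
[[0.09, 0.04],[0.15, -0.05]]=u @ [[-0.59,-0.24], [0.88,-0.31]]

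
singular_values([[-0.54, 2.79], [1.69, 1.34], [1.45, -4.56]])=[5.63, 1.99]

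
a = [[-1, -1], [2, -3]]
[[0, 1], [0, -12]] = a@ [[0, -3], [0, 2]]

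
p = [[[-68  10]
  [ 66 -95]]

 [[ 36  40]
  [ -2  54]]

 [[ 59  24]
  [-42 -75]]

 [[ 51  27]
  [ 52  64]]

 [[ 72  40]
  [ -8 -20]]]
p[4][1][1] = -20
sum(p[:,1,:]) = -6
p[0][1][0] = 66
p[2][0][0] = 59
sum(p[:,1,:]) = -6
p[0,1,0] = 66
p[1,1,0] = -2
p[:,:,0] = [[-68, 66], [36, -2], [59, -42], [51, 52], [72, -8]]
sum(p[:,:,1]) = 69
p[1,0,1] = 40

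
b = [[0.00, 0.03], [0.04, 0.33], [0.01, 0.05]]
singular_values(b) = [0.34, 0.01]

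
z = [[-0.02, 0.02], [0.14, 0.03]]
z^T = [[-0.02, 0.14], [0.02, 0.03]]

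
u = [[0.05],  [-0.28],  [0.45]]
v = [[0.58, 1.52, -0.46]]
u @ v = [[0.03, 0.08, -0.02], [-0.16, -0.43, 0.13], [0.26, 0.68, -0.21]]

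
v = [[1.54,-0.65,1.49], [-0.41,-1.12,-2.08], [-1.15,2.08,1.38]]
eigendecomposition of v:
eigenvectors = [[0.26+0.52j, (0.26-0.52j), (-0.62+0j)],[(0.27-0.36j), (0.27+0.36j), (-0.66+0j)],[(-0.68+0j), (-0.68-0j), (0.42+0j)]]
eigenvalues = [(0.98+2j), (0.98-2j), (-0.17+0j)]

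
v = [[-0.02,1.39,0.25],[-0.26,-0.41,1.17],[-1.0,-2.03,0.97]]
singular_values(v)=[2.83, 1.23, 0.37]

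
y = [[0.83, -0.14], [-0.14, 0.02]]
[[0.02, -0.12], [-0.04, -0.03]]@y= [[0.03, -0.01],  [-0.03, 0.01]]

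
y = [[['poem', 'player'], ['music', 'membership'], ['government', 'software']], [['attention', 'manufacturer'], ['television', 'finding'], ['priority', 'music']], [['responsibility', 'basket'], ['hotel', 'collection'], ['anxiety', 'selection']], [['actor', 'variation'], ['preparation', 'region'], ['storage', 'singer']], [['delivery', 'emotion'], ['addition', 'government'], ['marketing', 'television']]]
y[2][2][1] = 'selection'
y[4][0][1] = 'emotion'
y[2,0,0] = 'responsibility'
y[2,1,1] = 'collection'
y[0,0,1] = 'player'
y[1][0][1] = 'manufacturer'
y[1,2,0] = 'priority'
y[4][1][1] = 'government'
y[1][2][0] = 'priority'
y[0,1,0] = 'music'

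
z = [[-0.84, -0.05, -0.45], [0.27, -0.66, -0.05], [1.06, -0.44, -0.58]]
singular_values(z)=[1.49, 0.79, 0.48]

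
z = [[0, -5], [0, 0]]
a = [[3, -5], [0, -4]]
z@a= [[0, 20], [0, 0]]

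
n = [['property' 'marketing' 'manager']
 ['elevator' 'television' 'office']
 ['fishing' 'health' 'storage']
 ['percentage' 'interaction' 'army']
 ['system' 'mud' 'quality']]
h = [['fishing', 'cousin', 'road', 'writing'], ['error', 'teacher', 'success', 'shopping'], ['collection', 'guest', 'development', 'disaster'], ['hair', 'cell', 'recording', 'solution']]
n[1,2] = 'office'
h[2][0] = 'collection'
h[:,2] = ['road', 'success', 'development', 'recording']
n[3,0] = 'percentage'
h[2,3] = 'disaster'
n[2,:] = ['fishing', 'health', 'storage']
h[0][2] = 'road'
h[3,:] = ['hair', 'cell', 'recording', 'solution']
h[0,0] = 'fishing'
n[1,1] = 'television'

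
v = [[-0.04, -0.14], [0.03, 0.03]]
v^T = [[-0.04, 0.03], [-0.14, 0.03]]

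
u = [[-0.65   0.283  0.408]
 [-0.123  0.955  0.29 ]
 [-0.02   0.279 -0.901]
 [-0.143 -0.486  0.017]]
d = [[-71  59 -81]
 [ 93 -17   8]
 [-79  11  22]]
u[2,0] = -0.02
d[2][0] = -79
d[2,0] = -79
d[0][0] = -71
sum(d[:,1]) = 53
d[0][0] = -71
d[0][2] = -81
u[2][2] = -0.901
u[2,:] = [-0.02, 0.279, -0.901]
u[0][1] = 0.283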